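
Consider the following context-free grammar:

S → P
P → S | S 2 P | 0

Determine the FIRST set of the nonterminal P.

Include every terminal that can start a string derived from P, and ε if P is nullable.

We compute FIRST(P) using the standard algorithm.
FIRST(P) = {0}
FIRST(S) = {0}
Therefore, FIRST(P) = {0}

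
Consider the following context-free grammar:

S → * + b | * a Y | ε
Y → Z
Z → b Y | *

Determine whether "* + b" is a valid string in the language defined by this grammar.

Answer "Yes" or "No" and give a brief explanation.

Yes - a valid derivation exists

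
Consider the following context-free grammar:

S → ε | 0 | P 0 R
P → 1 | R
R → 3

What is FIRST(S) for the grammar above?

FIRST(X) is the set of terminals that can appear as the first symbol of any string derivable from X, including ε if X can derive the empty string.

We compute FIRST(S) using the standard algorithm.
FIRST(P) = {1, 3}
FIRST(R) = {3}
FIRST(S) = {0, 1, 3, ε}
Therefore, FIRST(S) = {0, 1, 3, ε}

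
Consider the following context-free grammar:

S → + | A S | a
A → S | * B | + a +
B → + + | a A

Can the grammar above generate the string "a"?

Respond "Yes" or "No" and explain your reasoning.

Yes - a valid derivation exists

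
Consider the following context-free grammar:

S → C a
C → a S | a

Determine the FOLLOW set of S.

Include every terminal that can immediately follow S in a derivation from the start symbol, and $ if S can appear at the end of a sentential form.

We compute FOLLOW(S) using the standard algorithm.
FOLLOW(S) starts with {$}.
FIRST(C) = {a}
FIRST(S) = {a}
FOLLOW(C) = {a}
FOLLOW(S) = {$, a}
Therefore, FOLLOW(S) = {$, a}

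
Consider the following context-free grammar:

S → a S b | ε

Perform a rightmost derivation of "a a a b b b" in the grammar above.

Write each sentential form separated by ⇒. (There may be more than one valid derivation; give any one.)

S ⇒ a S b ⇒ a a S b b ⇒ a a a S b b b ⇒ a a a b b b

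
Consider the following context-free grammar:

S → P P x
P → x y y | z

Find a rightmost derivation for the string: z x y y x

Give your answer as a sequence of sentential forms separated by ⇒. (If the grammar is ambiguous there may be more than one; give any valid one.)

S ⇒ P P x ⇒ P x y y x ⇒ z x y y x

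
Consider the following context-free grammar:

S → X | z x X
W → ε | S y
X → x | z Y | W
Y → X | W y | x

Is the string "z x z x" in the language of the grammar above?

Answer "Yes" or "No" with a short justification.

Yes - a valid derivation exists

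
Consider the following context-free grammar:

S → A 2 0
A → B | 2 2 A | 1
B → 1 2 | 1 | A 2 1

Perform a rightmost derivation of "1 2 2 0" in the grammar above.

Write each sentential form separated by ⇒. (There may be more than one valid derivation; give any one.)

S ⇒ A 2 0 ⇒ B 2 0 ⇒ 1 2 2 0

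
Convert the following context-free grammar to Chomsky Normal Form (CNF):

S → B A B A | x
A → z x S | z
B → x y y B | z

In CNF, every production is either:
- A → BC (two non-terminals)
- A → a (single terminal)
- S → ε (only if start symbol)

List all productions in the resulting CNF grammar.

S → x; TZ → z; TX → x; A → z; TY → y; B → z; S → B X0; X0 → A X1; X1 → B A; A → TZ X2; X2 → TX S; B → TX X3; X3 → TY X4; X4 → TY B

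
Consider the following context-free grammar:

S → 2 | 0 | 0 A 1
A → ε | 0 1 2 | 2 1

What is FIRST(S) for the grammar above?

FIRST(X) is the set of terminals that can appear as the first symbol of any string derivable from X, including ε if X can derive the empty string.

We compute FIRST(S) using the standard algorithm.
FIRST(A) = {0, 2, ε}
FIRST(S) = {0, 2}
Therefore, FIRST(S) = {0, 2}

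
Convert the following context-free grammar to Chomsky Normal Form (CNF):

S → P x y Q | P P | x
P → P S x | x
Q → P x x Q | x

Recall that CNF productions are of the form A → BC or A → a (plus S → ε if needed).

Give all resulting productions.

TX → x; TY → y; S → x; P → x; Q → x; S → P X0; X0 → TX X1; X1 → TY Q; S → P P; P → P X2; X2 → S TX; Q → P X3; X3 → TX X4; X4 → TX Q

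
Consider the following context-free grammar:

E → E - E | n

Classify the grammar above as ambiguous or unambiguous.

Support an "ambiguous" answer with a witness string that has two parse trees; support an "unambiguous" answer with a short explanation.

Ambiguous - the string 'n - n - n - n - n' has two distinct parse trees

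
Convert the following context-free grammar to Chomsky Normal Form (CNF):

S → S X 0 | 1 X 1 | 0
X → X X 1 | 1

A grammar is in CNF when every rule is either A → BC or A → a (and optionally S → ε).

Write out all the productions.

T0 → 0; T1 → 1; S → 0; X → 1; S → S X0; X0 → X T0; S → T1 X1; X1 → X T1; X → X X2; X2 → X T1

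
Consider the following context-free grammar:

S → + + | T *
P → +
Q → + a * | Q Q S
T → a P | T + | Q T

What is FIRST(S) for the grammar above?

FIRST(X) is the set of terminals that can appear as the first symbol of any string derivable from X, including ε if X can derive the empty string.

We compute FIRST(S) using the standard algorithm.
FIRST(P) = {+}
FIRST(Q) = {+}
FIRST(S) = {+, a}
FIRST(T) = {+, a}
Therefore, FIRST(S) = {+, a}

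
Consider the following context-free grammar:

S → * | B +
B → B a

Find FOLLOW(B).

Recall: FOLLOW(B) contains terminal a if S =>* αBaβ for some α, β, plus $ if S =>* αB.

We compute FOLLOW(B) using the standard algorithm.
FOLLOW(S) starts with {$}.
FIRST(B) = {}
FIRST(S) = {*}
FOLLOW(B) = {+, a}
FOLLOW(S) = {$}
Therefore, FOLLOW(B) = {+, a}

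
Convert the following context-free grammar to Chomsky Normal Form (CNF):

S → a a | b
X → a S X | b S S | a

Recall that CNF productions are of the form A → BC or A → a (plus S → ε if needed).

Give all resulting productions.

TA → a; S → b; TB → b; X → a; S → TA TA; X → TA X0; X0 → S X; X → TB X1; X1 → S S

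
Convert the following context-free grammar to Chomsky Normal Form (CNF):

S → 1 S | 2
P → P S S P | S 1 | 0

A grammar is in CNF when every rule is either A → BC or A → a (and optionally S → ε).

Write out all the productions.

T1 → 1; S → 2; P → 0; S → T1 S; P → P X0; X0 → S X1; X1 → S P; P → S T1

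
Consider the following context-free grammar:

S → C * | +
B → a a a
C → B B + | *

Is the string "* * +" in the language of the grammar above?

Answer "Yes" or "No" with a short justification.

No - no valid derivation exists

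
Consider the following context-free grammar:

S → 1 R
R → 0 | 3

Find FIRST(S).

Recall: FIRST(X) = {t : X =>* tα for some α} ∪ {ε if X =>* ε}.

We compute FIRST(S) using the standard algorithm.
FIRST(R) = {0, 3}
FIRST(S) = {1}
Therefore, FIRST(S) = {1}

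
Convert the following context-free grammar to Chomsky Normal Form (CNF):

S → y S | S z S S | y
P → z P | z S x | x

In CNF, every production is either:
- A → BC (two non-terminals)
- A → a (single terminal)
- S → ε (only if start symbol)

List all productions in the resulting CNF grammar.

TY → y; TZ → z; S → y; TX → x; P → x; S → TY S; S → S X0; X0 → TZ X1; X1 → S S; P → TZ P; P → TZ X2; X2 → S TX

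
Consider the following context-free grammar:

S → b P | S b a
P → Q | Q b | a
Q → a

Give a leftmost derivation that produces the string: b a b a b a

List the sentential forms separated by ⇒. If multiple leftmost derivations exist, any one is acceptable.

S ⇒ S b a ⇒ S b a b a ⇒ b P b a b a ⇒ b a b a b a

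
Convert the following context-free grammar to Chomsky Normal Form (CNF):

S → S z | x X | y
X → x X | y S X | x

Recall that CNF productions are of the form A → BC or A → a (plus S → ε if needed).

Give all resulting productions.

TZ → z; TX → x; S → y; TY → y; X → x; S → S TZ; S → TX X; X → TX X; X → TY X0; X0 → S X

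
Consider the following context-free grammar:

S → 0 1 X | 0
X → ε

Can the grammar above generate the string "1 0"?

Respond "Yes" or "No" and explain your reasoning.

No - no valid derivation exists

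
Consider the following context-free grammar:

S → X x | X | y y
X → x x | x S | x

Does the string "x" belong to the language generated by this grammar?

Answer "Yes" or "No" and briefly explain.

Yes - a valid derivation exists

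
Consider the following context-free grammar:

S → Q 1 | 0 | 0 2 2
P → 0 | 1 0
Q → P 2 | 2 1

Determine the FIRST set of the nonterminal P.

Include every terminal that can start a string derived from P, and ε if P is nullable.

We compute FIRST(P) using the standard algorithm.
FIRST(P) = {0, 1}
FIRST(Q) = {0, 1, 2}
FIRST(S) = {0, 1, 2}
Therefore, FIRST(P) = {0, 1}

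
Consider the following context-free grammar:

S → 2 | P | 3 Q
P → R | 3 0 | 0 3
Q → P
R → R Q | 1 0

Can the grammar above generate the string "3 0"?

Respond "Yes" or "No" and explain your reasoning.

Yes - a valid derivation exists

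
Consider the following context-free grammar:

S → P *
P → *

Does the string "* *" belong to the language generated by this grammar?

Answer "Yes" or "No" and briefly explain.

Yes - a valid derivation exists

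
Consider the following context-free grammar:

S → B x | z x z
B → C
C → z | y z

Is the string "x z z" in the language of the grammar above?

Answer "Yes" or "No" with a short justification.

No - no valid derivation exists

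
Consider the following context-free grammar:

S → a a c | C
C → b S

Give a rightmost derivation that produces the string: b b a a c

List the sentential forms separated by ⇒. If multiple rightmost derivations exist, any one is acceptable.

S ⇒ C ⇒ b S ⇒ b C ⇒ b b S ⇒ b b a a c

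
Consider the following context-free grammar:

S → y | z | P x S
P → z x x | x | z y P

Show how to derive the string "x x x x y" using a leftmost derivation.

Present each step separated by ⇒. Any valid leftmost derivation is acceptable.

S ⇒ P x S ⇒ x x S ⇒ x x P x S ⇒ x x x x S ⇒ x x x x y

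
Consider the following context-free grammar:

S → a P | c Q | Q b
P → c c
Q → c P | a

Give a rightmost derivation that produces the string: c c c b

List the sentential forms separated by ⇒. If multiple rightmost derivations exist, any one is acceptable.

S ⇒ Q b ⇒ c P b ⇒ c c c b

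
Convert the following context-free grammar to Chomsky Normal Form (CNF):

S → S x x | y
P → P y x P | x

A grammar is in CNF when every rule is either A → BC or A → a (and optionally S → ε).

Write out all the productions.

TX → x; S → y; TY → y; P → x; S → S X0; X0 → TX TX; P → P X1; X1 → TY X2; X2 → TX P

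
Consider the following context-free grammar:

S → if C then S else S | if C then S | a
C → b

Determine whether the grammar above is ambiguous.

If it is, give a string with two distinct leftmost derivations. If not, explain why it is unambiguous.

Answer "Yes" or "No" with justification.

Yes - the string 'if b then a else if b then if b then a else a' has two distinct leftmost derivations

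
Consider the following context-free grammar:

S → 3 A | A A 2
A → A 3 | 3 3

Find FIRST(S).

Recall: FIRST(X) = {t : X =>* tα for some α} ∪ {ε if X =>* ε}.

We compute FIRST(S) using the standard algorithm.
FIRST(A) = {3}
FIRST(S) = {3}
Therefore, FIRST(S) = {3}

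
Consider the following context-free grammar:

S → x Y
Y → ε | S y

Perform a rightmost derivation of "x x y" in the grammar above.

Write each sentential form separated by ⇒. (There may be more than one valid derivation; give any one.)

S ⇒ x Y ⇒ x S y ⇒ x x Y y ⇒ x x y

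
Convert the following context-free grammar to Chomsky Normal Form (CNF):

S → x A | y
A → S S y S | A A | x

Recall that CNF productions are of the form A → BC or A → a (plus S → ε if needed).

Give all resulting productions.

TX → x; S → y; TY → y; A → x; S → TX A; A → S X0; X0 → S X1; X1 → TY S; A → A A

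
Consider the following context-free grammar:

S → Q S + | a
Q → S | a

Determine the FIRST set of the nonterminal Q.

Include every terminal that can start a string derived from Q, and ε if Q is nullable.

We compute FIRST(Q) using the standard algorithm.
FIRST(Q) = {a}
FIRST(S) = {a}
Therefore, FIRST(Q) = {a}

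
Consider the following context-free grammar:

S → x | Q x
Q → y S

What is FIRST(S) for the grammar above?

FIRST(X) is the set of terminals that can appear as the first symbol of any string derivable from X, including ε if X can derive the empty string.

We compute FIRST(S) using the standard algorithm.
FIRST(Q) = {y}
FIRST(S) = {x, y}
Therefore, FIRST(S) = {x, y}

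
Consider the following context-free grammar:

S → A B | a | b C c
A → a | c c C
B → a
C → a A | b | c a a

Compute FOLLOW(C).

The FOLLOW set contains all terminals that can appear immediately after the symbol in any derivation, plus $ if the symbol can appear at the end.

We compute FOLLOW(C) using the standard algorithm.
FOLLOW(S) starts with {$}.
FIRST(A) = {a, c}
FIRST(B) = {a}
FIRST(C) = {a, b, c}
FIRST(S) = {a, b, c}
FOLLOW(A) = {a, c}
FOLLOW(B) = {$}
FOLLOW(C) = {a, c}
FOLLOW(S) = {$}
Therefore, FOLLOW(C) = {a, c}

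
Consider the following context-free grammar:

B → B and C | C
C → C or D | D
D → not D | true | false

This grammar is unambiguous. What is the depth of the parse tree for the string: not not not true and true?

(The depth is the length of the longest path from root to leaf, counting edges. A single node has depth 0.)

7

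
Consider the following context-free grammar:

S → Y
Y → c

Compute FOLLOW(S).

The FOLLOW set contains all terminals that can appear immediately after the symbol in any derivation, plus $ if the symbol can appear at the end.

We compute FOLLOW(S) using the standard algorithm.
FOLLOW(S) starts with {$}.
FIRST(S) = {c}
FIRST(Y) = {c}
FOLLOW(S) = {$}
FOLLOW(Y) = {$}
Therefore, FOLLOW(S) = {$}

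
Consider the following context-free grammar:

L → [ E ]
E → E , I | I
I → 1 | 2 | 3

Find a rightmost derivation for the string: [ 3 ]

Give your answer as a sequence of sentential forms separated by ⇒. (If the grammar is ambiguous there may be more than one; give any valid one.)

L ⇒ [ E ] ⇒ [ I ] ⇒ [ 3 ]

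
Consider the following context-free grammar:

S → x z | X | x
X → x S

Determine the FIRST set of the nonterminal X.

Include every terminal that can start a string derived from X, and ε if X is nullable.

We compute FIRST(X) using the standard algorithm.
FIRST(S) = {x}
FIRST(X) = {x}
Therefore, FIRST(X) = {x}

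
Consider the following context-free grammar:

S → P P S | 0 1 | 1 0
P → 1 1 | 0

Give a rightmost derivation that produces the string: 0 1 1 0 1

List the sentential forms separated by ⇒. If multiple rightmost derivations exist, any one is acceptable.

S ⇒ P P S ⇒ P P 0 1 ⇒ P 1 1 0 1 ⇒ 0 1 1 0 1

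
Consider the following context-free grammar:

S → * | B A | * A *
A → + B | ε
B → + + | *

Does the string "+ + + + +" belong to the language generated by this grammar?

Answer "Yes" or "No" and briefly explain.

Yes - a valid derivation exists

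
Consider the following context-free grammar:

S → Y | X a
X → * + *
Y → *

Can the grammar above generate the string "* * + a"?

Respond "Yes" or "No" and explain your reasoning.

No - no valid derivation exists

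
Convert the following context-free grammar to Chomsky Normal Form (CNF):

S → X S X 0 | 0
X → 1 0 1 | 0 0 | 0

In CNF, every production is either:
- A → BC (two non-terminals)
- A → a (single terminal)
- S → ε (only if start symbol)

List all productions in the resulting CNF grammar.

T0 → 0; S → 0; T1 → 1; X → 0; S → X X0; X0 → S X1; X1 → X T0; X → T1 X2; X2 → T0 T1; X → T0 T0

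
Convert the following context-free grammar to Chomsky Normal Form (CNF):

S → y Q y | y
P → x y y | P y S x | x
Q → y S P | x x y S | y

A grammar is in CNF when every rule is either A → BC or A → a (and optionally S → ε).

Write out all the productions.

TY → y; S → y; TX → x; P → x; Q → y; S → TY X0; X0 → Q TY; P → TX X1; X1 → TY TY; P → P X2; X2 → TY X3; X3 → S TX; Q → TY X4; X4 → S P; Q → TX X5; X5 → TX X6; X6 → TY S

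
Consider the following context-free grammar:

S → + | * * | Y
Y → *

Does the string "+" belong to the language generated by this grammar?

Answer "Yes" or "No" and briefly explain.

Yes - a valid derivation exists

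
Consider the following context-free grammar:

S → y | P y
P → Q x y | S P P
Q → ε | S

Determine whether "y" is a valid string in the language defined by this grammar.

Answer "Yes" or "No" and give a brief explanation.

Yes - a valid derivation exists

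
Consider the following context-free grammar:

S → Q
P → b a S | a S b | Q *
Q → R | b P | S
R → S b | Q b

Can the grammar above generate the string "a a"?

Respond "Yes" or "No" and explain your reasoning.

No - no valid derivation exists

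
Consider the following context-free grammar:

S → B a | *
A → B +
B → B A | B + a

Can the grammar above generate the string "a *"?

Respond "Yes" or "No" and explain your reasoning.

No - no valid derivation exists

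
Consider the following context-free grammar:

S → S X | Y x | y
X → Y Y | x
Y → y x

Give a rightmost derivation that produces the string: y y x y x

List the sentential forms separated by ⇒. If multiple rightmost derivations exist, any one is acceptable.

S ⇒ S X ⇒ S Y Y ⇒ S Y y x ⇒ S y x y x ⇒ y y x y x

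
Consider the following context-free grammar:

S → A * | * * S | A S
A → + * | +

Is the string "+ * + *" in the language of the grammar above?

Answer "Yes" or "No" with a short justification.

Yes - a valid derivation exists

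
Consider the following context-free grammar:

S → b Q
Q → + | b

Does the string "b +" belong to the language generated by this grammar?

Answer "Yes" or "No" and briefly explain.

Yes - a valid derivation exists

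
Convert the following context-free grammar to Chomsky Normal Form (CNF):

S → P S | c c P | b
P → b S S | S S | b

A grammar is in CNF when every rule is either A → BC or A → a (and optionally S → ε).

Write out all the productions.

TC → c; S → b; TB → b; P → b; S → P S; S → TC X0; X0 → TC P; P → TB X1; X1 → S S; P → S S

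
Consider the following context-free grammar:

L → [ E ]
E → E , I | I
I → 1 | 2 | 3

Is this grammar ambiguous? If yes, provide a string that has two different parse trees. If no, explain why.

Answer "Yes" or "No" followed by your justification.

No - the grammar is unambiguous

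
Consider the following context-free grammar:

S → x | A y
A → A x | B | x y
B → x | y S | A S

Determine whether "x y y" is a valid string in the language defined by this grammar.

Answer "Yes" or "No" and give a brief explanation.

Yes - a valid derivation exists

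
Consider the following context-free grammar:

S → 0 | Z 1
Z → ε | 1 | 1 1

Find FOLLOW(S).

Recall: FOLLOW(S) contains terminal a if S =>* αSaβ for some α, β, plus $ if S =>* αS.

We compute FOLLOW(S) using the standard algorithm.
FOLLOW(S) starts with {$}.
FIRST(S) = {0, 1}
FIRST(Z) = {1, ε}
FOLLOW(S) = {$}
FOLLOW(Z) = {1}
Therefore, FOLLOW(S) = {$}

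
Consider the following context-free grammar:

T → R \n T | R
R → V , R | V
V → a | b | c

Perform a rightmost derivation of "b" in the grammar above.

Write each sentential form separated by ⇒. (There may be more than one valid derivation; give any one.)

T ⇒ R ⇒ V ⇒ b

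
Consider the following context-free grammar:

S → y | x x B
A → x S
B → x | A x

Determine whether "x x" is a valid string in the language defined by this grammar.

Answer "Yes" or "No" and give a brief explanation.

No - no valid derivation exists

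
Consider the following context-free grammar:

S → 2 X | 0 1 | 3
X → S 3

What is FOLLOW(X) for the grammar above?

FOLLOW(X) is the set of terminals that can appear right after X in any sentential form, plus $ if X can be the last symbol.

We compute FOLLOW(X) using the standard algorithm.
FOLLOW(S) starts with {$}.
FIRST(S) = {0, 2, 3}
FIRST(X) = {0, 2, 3}
FOLLOW(S) = {$, 3}
FOLLOW(X) = {$, 3}
Therefore, FOLLOW(X) = {$, 3}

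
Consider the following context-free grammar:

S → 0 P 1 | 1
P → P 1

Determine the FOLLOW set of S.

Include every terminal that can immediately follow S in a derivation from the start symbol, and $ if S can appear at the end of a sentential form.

We compute FOLLOW(S) using the standard algorithm.
FOLLOW(S) starts with {$}.
FIRST(P) = {}
FIRST(S) = {0, 1}
FOLLOW(P) = {1}
FOLLOW(S) = {$}
Therefore, FOLLOW(S) = {$}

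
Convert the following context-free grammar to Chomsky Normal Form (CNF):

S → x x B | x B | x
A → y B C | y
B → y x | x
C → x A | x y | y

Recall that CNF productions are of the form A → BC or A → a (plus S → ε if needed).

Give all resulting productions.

TX → x; S → x; TY → y; A → y; B → x; C → y; S → TX X0; X0 → TX B; S → TX B; A → TY X1; X1 → B C; B → TY TX; C → TX A; C → TX TY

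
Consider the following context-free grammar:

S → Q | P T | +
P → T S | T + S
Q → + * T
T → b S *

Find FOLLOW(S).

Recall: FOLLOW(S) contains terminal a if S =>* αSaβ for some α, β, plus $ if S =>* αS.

We compute FOLLOW(S) using the standard algorithm.
FOLLOW(S) starts with {$}.
FIRST(P) = {b}
FIRST(Q) = {+}
FIRST(S) = {+, b}
FIRST(T) = {b}
FOLLOW(P) = {b}
FOLLOW(Q) = {$, *, b}
FOLLOW(S) = {$, *, b}
FOLLOW(T) = {$, *, +, b}
Therefore, FOLLOW(S) = {$, *, b}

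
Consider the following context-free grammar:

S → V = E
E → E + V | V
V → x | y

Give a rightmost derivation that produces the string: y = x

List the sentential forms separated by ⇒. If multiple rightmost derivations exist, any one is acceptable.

S ⇒ V = E ⇒ V = V ⇒ V = x ⇒ y = x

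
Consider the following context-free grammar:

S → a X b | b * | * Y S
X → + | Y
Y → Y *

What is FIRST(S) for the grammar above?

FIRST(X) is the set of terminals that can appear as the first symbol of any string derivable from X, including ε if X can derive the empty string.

We compute FIRST(S) using the standard algorithm.
FIRST(S) = {*, a, b}
FIRST(X) = {+}
FIRST(Y) = {}
Therefore, FIRST(S) = {*, a, b}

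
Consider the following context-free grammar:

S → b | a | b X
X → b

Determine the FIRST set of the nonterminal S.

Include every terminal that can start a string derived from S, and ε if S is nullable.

We compute FIRST(S) using the standard algorithm.
FIRST(S) = {a, b}
FIRST(X) = {b}
Therefore, FIRST(S) = {a, b}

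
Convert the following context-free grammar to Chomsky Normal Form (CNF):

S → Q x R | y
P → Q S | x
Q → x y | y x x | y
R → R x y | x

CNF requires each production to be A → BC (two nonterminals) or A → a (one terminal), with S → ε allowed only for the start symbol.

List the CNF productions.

TX → x; S → y; P → x; TY → y; Q → y; R → x; S → Q X0; X0 → TX R; P → Q S; Q → TX TY; Q → TY X1; X1 → TX TX; R → R X2; X2 → TX TY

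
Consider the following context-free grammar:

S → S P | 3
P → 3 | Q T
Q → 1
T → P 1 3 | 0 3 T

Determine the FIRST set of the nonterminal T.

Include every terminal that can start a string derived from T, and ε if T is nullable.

We compute FIRST(T) using the standard algorithm.
FIRST(P) = {1, 3}
FIRST(Q) = {1}
FIRST(S) = {3}
FIRST(T) = {0, 1, 3}
Therefore, FIRST(T) = {0, 1, 3}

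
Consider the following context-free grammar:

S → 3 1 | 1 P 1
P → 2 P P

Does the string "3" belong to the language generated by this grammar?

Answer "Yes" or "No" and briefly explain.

No - no valid derivation exists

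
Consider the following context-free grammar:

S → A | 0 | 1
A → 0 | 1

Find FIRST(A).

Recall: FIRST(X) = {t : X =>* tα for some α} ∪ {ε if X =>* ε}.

We compute FIRST(A) using the standard algorithm.
FIRST(A) = {0, 1}
FIRST(S) = {0, 1}
Therefore, FIRST(A) = {0, 1}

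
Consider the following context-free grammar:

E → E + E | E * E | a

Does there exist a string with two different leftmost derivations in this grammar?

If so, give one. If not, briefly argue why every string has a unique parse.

Yes - the string 'a + a * a * a * a * a' has two distinct leftmost derivations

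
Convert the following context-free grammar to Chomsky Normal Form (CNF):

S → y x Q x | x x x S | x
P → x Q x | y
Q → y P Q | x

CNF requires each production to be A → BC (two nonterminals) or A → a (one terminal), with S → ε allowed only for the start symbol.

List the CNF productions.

TY → y; TX → x; S → x; P → y; Q → x; S → TY X0; X0 → TX X1; X1 → Q TX; S → TX X2; X2 → TX X3; X3 → TX S; P → TX X4; X4 → Q TX; Q → TY X5; X5 → P Q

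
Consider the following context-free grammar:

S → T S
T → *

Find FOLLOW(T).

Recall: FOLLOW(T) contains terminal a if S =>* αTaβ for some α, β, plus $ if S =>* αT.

We compute FOLLOW(T) using the standard algorithm.
FOLLOW(S) starts with {$}.
FIRST(S) = {*}
FIRST(T) = {*}
FOLLOW(S) = {$}
FOLLOW(T) = {*}
Therefore, FOLLOW(T) = {*}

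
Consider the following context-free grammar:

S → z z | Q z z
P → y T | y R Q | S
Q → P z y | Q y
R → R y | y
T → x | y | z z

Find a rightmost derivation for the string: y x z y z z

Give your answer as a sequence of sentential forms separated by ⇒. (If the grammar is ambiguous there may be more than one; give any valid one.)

S ⇒ Q z z ⇒ P z y z z ⇒ y T z y z z ⇒ y x z y z z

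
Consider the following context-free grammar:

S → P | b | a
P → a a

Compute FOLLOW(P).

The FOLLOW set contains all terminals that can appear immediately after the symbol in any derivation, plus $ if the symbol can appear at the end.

We compute FOLLOW(P) using the standard algorithm.
FOLLOW(S) starts with {$}.
FIRST(P) = {a}
FIRST(S) = {a, b}
FOLLOW(P) = {$}
FOLLOW(S) = {$}
Therefore, FOLLOW(P) = {$}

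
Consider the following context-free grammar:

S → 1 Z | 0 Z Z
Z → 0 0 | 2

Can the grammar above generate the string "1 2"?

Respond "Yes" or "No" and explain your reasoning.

Yes - a valid derivation exists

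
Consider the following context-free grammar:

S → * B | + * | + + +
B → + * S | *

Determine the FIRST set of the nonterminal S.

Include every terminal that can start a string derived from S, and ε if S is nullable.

We compute FIRST(S) using the standard algorithm.
FIRST(B) = {*, +}
FIRST(S) = {*, +}
Therefore, FIRST(S) = {*, +}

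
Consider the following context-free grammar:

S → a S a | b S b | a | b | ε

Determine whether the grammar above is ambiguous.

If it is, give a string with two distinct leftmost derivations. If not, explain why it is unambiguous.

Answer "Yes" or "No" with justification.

No - the grammar is unambiguous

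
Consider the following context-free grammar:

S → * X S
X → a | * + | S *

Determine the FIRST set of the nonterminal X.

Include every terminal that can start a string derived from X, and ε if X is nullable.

We compute FIRST(X) using the standard algorithm.
FIRST(S) = {*}
FIRST(X) = {*, a}
Therefore, FIRST(X) = {*, a}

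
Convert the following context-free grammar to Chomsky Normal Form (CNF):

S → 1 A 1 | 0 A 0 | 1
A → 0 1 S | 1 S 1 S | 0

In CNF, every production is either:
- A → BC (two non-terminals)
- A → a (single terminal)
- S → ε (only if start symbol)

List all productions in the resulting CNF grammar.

T1 → 1; T0 → 0; S → 1; A → 0; S → T1 X0; X0 → A T1; S → T0 X1; X1 → A T0; A → T0 X2; X2 → T1 S; A → T1 X3; X3 → S X4; X4 → T1 S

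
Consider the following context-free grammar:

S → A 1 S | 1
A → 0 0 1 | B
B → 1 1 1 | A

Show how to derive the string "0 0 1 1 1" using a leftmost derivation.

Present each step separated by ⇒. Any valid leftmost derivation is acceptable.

S ⇒ A 1 S ⇒ 0 0 1 1 S ⇒ 0 0 1 1 1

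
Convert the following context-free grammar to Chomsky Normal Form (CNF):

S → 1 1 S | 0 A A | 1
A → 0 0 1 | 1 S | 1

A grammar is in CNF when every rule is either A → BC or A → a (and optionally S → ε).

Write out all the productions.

T1 → 1; T0 → 0; S → 1; A → 1; S → T1 X0; X0 → T1 S; S → T0 X1; X1 → A A; A → T0 X2; X2 → T0 T1; A → T1 S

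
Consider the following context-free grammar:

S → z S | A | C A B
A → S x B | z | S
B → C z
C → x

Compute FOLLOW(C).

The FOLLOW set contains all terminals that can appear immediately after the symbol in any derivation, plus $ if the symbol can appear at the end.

We compute FOLLOW(C) using the standard algorithm.
FOLLOW(S) starts with {$}.
FIRST(A) = {x, z}
FIRST(B) = {x}
FIRST(C) = {x}
FIRST(S) = {x, z}
FOLLOW(A) = {$, x}
FOLLOW(B) = {$, x}
FOLLOW(C) = {x, z}
FOLLOW(S) = {$, x}
Therefore, FOLLOW(C) = {x, z}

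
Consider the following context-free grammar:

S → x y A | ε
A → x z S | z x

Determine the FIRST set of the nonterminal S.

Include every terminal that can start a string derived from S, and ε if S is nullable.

We compute FIRST(S) using the standard algorithm.
FIRST(A) = {x, z}
FIRST(S) = {x, ε}
Therefore, FIRST(S) = {x, ε}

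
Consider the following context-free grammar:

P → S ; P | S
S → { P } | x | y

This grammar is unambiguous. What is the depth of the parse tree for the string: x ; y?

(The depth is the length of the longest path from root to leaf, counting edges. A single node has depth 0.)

3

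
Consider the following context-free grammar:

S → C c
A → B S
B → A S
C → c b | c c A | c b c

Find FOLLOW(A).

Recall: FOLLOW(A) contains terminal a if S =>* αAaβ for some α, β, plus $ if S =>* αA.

We compute FOLLOW(A) using the standard algorithm.
FOLLOW(S) starts with {$}.
FIRST(A) = {}
FIRST(B) = {}
FIRST(C) = {c}
FIRST(S) = {c}
FOLLOW(A) = {c}
FOLLOW(B) = {c}
FOLLOW(C) = {c}
FOLLOW(S) = {$, c}
Therefore, FOLLOW(A) = {c}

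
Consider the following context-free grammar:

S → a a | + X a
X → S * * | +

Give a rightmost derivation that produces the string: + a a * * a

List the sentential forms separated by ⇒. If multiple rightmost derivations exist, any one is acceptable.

S ⇒ + X a ⇒ + S * * a ⇒ + a a * * a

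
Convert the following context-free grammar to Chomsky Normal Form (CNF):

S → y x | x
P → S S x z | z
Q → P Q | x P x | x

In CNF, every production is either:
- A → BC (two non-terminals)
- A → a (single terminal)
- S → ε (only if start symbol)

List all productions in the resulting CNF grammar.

TY → y; TX → x; S → x; TZ → z; P → z; Q → x; S → TY TX; P → S X0; X0 → S X1; X1 → TX TZ; Q → P Q; Q → TX X2; X2 → P TX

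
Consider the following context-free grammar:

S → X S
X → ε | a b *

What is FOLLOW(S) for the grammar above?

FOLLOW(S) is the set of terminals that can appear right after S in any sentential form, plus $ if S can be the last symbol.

We compute FOLLOW(S) using the standard algorithm.
FOLLOW(S) starts with {$}.
FIRST(S) = {a}
FIRST(X) = {a, ε}
FOLLOW(S) = {$}
FOLLOW(X) = {a}
Therefore, FOLLOW(S) = {$}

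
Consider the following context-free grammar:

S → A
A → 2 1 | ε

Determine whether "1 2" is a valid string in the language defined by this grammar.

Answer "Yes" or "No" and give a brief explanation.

No - no valid derivation exists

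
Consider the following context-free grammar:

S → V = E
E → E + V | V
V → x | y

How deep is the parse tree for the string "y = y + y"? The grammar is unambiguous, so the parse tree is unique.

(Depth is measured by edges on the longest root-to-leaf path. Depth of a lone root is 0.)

4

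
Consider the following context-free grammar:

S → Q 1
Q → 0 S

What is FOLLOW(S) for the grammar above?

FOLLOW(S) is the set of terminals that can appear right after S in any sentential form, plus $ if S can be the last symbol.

We compute FOLLOW(S) using the standard algorithm.
FOLLOW(S) starts with {$}.
FIRST(Q) = {0}
FIRST(S) = {0}
FOLLOW(Q) = {1}
FOLLOW(S) = {$, 1}
Therefore, FOLLOW(S) = {$, 1}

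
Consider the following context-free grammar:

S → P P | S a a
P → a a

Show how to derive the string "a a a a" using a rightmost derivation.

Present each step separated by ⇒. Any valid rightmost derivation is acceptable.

S ⇒ P P ⇒ P a a ⇒ a a a a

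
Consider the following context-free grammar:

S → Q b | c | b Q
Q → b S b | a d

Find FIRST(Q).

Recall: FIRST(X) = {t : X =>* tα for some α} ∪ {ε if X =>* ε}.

We compute FIRST(Q) using the standard algorithm.
FIRST(Q) = {a, b}
FIRST(S) = {a, b, c}
Therefore, FIRST(Q) = {a, b}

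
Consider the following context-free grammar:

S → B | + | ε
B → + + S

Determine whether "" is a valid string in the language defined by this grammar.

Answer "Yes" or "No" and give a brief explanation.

Yes - a valid derivation exists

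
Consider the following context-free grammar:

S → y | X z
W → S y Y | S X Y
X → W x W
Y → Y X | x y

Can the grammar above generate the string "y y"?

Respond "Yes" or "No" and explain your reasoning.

No - no valid derivation exists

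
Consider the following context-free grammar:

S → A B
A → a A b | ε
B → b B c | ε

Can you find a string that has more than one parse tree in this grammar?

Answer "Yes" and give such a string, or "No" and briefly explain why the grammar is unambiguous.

No - the grammar is unambiguous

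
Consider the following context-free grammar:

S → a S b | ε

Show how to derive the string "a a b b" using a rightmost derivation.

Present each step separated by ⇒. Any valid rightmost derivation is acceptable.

S ⇒ a S b ⇒ a a S b b ⇒ a a b b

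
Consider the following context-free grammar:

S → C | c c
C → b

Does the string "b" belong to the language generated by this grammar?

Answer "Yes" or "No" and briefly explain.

Yes - a valid derivation exists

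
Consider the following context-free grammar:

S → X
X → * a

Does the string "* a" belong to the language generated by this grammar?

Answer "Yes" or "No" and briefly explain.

Yes - a valid derivation exists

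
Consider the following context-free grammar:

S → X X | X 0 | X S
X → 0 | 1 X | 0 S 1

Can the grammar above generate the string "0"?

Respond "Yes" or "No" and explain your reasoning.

No - no valid derivation exists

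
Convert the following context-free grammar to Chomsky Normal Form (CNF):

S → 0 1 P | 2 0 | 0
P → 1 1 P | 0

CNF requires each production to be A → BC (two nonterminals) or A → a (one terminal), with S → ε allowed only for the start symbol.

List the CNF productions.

T0 → 0; T1 → 1; T2 → 2; S → 0; P → 0; S → T0 X0; X0 → T1 P; S → T2 T0; P → T1 X1; X1 → T1 P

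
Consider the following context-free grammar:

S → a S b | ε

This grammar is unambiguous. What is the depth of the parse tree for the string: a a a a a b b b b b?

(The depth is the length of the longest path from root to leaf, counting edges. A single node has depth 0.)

6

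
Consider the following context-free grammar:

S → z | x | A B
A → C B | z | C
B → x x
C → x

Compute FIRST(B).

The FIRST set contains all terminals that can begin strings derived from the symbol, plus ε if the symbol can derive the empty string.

We compute FIRST(B) using the standard algorithm.
FIRST(A) = {x, z}
FIRST(B) = {x}
FIRST(C) = {x}
FIRST(S) = {x, z}
Therefore, FIRST(B) = {x}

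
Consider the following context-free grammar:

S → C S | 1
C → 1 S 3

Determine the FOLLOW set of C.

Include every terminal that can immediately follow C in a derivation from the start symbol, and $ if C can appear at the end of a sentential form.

We compute FOLLOW(C) using the standard algorithm.
FOLLOW(S) starts with {$}.
FIRST(C) = {1}
FIRST(S) = {1}
FOLLOW(C) = {1}
FOLLOW(S) = {$, 3}
Therefore, FOLLOW(C) = {1}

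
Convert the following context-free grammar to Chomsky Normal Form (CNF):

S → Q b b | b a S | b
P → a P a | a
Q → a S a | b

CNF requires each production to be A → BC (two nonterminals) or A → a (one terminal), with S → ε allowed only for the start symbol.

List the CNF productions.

TB → b; TA → a; S → b; P → a; Q → b; S → Q X0; X0 → TB TB; S → TB X1; X1 → TA S; P → TA X2; X2 → P TA; Q → TA X3; X3 → S TA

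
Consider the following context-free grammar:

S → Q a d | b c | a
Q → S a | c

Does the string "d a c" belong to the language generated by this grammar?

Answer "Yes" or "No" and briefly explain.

No - no valid derivation exists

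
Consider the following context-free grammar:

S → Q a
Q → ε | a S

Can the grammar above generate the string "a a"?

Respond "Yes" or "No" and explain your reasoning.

No - no valid derivation exists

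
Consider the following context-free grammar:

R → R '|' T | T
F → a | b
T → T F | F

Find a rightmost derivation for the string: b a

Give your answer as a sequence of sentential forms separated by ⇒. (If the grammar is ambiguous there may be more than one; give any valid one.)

R ⇒ T ⇒ T F ⇒ T a ⇒ F a ⇒ b a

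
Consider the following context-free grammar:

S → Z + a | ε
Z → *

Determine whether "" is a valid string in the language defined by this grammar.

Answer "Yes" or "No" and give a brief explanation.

Yes - a valid derivation exists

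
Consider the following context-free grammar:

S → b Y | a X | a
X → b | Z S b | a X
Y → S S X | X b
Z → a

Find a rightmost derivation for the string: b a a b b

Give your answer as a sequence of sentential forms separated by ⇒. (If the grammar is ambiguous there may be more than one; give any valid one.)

S ⇒ b Y ⇒ b X b ⇒ b Z S b b ⇒ b Z a b b ⇒ b a a b b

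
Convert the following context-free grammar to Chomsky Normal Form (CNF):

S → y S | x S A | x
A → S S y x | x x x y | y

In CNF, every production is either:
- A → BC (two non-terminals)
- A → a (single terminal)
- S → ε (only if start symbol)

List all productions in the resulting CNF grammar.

TY → y; TX → x; S → x; A → y; S → TY S; S → TX X0; X0 → S A; A → S X1; X1 → S X2; X2 → TY TX; A → TX X3; X3 → TX X4; X4 → TX TY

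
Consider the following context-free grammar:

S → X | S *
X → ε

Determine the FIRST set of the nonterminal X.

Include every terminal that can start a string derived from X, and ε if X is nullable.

We compute FIRST(X) using the standard algorithm.
FIRST(S) = {*, ε}
FIRST(X) = {ε}
Therefore, FIRST(X) = {ε}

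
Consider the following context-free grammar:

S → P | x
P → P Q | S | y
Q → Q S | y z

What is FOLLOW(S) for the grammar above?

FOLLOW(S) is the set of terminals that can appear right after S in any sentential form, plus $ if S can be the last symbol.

We compute FOLLOW(S) using the standard algorithm.
FOLLOW(S) starts with {$}.
FIRST(P) = {x, y}
FIRST(Q) = {y}
FIRST(S) = {x, y}
FOLLOW(P) = {$, x, y}
FOLLOW(Q) = {$, x, y}
FOLLOW(S) = {$, x, y}
Therefore, FOLLOW(S) = {$, x, y}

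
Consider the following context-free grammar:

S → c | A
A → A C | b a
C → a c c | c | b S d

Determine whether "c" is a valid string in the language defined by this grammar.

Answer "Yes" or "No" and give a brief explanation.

Yes - a valid derivation exists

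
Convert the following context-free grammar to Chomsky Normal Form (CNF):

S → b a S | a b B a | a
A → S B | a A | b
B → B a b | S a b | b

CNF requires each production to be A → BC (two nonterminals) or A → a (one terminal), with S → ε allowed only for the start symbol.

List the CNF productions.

TB → b; TA → a; S → a; A → b; B → b; S → TB X0; X0 → TA S; S → TA X1; X1 → TB X2; X2 → B TA; A → S B; A → TA A; B → B X3; X3 → TA TB; B → S X4; X4 → TA TB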